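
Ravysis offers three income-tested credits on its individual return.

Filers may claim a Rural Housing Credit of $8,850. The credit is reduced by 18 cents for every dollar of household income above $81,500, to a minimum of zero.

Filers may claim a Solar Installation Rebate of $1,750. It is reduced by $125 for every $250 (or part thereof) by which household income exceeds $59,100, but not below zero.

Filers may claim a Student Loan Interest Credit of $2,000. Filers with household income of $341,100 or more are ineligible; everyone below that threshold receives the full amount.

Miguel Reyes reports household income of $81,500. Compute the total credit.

$10,850

Rural Housing Credit: $81,500 is at or below the $81,500 threshold, so the full $8,850 applies.
Solar Installation Rebate: income exceeds $59,100 by $22,400 → 90 increments × $125 = $11,250 ≥ base, so the credit is $0.
Student Loan Interest Credit: $81,500 is below the $341,100 cutoff, so the full $2,000 applies.
Total: $8,850 + $0 + $2,000 = $10,850.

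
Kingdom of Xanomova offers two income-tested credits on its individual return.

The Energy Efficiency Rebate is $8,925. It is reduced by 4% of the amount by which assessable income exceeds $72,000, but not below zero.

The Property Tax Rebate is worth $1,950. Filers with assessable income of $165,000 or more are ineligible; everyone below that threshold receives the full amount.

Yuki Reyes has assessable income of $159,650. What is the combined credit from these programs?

Energy Efficiency Rebate: 4% of the $87,650 excess over $72,000 is $3,506; credit = $8,925 − $3,506 = $5,419.
Property Tax Rebate: $159,650 is below the $165,000 cutoff, so the full $1,950 applies.
Total: $5,419 + $1,950 = $7,369.

$7,369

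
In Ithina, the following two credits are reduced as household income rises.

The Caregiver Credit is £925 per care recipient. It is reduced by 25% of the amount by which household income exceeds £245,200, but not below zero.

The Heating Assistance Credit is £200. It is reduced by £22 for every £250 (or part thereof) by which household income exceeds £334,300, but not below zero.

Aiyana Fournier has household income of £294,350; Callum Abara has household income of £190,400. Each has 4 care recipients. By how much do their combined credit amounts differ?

Aiyana (£294,350): Caregiver Credit: base = 4 × £925 = £3,700. 25% of the £49,150 excess over £245,200 is £12,287.50 ≥ base, so the credit is £0. Heating Assistance Credit: £294,350 is at or below the £334,300 threshold, so the full £200 applies. total £0 + £200 = £200
Callum (£190,400): Caregiver Credit: base = 4 × £925 = £3,700. £190,400 is at or below the £245,200 threshold, so the full £3,700 applies. Heating Assistance Credit: £190,400 is at or below the £334,300 threshold, so the full £200 applies. total £3,700 + £200 = £3,900
Difference: |£200 − £3,900| = £3,700.

£3,700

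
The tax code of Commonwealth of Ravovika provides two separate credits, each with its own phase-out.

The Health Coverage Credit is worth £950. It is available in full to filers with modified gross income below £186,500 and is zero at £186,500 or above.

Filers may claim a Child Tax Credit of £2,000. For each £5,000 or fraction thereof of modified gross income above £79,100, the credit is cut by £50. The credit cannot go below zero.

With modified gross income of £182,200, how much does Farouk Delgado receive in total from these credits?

£1,900

Health Coverage Credit: £182,200 is below the £186,500 cutoff, so the full £950 applies.
Child Tax Credit: income exceeds £79,100 by £103,100, which is 21 full-or-partial £5,000 increments; reduction = 21 × £50 = £1,050, leaving £950.
Total: £950 + £950 = £1,900.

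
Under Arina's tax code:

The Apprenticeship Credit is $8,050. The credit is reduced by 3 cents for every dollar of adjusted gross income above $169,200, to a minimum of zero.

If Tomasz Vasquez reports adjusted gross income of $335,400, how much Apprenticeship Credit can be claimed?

Apprenticeship Credit: 3% of the $166,200 excess over $169,200 is $4,986; credit = $8,050 − $4,986 = $3,064.

$3,064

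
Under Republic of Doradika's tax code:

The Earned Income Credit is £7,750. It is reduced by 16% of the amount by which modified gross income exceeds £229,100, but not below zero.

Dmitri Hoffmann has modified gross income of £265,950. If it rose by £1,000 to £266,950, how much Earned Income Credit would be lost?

At £265,950 — 16% of the £36,850 excess over £229,100 is £5,896; credit = £7,750 − £5,896 = £1,854.
At £266,950 — 16% of the £37,850 excess over £229,100 is £6,056; credit = £7,750 − £6,056 = £1,694.
Lost: £1,854 − £1,694 = £160.

£160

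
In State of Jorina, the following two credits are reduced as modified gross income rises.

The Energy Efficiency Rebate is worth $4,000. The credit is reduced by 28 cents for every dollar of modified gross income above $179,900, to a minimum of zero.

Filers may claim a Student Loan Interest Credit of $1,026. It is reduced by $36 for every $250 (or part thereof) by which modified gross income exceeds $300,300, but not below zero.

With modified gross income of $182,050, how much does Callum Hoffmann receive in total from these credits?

Energy Efficiency Rebate: 28% of the $2,150 excess over $179,900 is $602; credit = $4,000 − $602 = $3,398.
Student Loan Interest Credit: $182,050 is at or below the $300,300 threshold, so the full $1,026 applies.
Total: $3,398 + $1,026 = $4,424.

$4,424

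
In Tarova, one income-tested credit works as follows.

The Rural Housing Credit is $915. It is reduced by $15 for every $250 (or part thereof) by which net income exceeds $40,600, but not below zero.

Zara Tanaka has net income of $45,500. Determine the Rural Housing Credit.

Rural Housing Credit: income exceeds $40,600 by $4,900, which is 20 full-or-partial $250 increments; reduction = 20 × $15 = $300, leaving $615.

$615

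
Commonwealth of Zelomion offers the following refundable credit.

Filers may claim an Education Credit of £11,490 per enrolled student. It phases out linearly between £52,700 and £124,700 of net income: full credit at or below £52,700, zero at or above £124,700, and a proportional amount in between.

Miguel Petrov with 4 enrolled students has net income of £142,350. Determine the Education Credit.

Education Credit: base = 4 × £11,490 = £45,960. £142,350 is at or above £124,700, so the credit is £0.

£0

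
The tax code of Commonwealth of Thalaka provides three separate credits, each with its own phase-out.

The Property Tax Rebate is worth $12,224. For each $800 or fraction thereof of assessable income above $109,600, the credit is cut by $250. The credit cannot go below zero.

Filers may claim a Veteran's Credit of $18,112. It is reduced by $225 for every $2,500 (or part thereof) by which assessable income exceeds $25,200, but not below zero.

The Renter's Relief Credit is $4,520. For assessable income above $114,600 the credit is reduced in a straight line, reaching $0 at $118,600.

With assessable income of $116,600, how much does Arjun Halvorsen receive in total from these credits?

$22,021

Property Tax Rebate: income exceeds $109,600 by $7,000, which is 9 full-or-partial $800 increments; reduction = 9 × $250 = $2,250, leaving $9,974.
Veteran's Credit: income exceeds $25,200 by $91,400, which is 37 full-or-partial $2,500 increments; reduction = 37 × $225 = $8,325, leaving $9,787.
Renter's Relief Credit: $116,600 is $2,000 into a $4,000 phase-out range, leaving 2,000/4,000 of the credit: $4,520 × 2,000/4,000 = $2,260.
Total: $9,974 + $9,787 + $2,260 = $22,021.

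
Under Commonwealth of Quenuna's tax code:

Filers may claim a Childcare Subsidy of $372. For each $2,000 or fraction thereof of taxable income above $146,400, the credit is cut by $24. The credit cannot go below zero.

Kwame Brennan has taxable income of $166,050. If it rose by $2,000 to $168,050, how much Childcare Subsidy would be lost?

At $166,050 — income exceeds $146,400 by $19,650, which is 10 full-or-partial $2,000 increments; reduction = 10 × $24 = $240, leaving $132.
At $168,050 — income exceeds $146,400 by $21,650, which is 11 full-or-partial $2,000 increments; reduction = 11 × $24 = $264, leaving $108.
Lost: $132 − $108 = $24.

$24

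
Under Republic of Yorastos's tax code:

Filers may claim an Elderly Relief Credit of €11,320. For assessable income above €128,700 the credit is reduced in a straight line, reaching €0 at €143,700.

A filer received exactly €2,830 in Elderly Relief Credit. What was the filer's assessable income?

€139,950

€2,830 is 2,830/11,320 of the full €11,320, so 8,490/11,320 of the €15,000 range has been used: income = €128,700 + €15,000 × 8,490/11,320 = €139,950.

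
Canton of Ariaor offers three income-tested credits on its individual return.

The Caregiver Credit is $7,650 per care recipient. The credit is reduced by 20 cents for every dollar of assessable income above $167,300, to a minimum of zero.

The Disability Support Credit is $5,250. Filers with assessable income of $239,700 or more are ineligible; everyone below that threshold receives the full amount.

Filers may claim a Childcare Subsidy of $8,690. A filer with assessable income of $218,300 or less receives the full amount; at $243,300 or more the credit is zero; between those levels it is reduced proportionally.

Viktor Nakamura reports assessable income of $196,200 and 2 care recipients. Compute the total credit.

$23,460

Caregiver Credit: base = 2 × $7,650 = $15,300. 20% of the $28,900 excess over $167,300 is $5,780; credit = $15,300 − $5,780 = $9,520.
Disability Support Credit: $196,200 is below the $239,700 cutoff, so the full $5,250 applies.
Childcare Subsidy: $196,200 is at or below the $218,300 threshold, so the full $8,690 applies.
Total: $9,520 + $5,250 + $8,690 = $23,460.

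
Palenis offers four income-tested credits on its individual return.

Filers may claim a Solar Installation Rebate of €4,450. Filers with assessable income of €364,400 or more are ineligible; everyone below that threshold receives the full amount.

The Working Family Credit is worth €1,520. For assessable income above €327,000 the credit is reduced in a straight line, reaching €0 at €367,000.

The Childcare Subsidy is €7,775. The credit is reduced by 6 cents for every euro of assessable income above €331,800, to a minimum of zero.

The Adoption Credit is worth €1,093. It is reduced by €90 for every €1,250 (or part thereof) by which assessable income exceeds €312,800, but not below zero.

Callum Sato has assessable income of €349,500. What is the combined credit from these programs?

Solar Installation Rebate: €349,500 is below the €364,400 cutoff, so the full €4,450 applies.
Working Family Credit: €349,500 is €22,500 into a €40,000 phase-out range, leaving 17,500/40,000 of the credit: €1,520 × 17,500/40,000 = €665.
Childcare Subsidy: 6% of the €17,700 excess over €331,800 is €1,062; credit = €7,775 − €1,062 = €6,713.
Adoption Credit: income exceeds €312,800 by €36,700 → 30 increments × €90 = €2,700 ≥ base, so the credit is €0.
Total: €4,450 + €665 + €6,713 + €0 = €11,828.

€11,828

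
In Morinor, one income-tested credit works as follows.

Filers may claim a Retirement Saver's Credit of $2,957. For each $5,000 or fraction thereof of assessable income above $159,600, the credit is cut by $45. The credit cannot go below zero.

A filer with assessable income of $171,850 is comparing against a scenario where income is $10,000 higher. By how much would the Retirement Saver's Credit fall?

$90

At $171,850 — income exceeds $159,600 by $12,250, which is 3 full-or-partial $5,000 increments; reduction = 3 × $45 = $135, leaving $2,822.
At $181,850 — income exceeds $159,600 by $22,250, which is 5 full-or-partial $5,000 increments; reduction = 5 × $45 = $225, leaving $2,732.
Lost: $2,822 − $2,732 = $90.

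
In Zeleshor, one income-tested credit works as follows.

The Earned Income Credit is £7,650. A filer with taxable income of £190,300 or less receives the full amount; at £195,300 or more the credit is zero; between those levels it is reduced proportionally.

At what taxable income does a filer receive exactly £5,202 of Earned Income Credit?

£191,900

£5,202 is 5,202/7,650 of the full £7,650, so 2,448/7,650 of the £5,000 range has been used: income = £190,300 + £5,000 × 2,448/7,650 = £191,900.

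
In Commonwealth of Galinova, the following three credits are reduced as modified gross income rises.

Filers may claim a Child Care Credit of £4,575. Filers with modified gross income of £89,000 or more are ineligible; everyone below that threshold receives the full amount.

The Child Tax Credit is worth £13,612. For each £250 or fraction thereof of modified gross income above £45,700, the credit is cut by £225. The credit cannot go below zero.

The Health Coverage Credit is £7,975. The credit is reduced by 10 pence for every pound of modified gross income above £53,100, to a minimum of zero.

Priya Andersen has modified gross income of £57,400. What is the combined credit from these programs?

Child Care Credit: £57,400 is below the £89,000 cutoff, so the full £4,575 applies.
Child Tax Credit: income exceeds £45,700 by £11,700, which is 47 full-or-partial £250 increments; reduction = 47 × £225 = £10,575, leaving £3,037.
Health Coverage Credit: 10% of the £4,300 excess over £53,100 is £430; credit = £7,975 − £430 = £7,545.
Total: £4,575 + £3,037 + £7,545 = £15,157.

£15,157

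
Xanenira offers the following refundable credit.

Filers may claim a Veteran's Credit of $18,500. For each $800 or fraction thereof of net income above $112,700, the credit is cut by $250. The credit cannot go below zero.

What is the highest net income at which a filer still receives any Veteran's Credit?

After 73 increments the reduction is 73 × $250 = $18,250, leaving $250; one more increment wipes it out. Increment 73 ends at excess 73 × $800 = $58,400, so the highest qualifying income is $112,700 + $58,400 = $171,100.

$171,100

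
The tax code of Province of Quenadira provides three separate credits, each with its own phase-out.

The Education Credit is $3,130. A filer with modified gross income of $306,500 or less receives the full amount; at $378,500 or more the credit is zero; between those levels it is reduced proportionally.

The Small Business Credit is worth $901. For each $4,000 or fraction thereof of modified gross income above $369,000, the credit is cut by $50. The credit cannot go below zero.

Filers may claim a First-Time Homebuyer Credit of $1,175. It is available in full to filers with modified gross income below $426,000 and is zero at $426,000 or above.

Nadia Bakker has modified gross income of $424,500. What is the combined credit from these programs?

Education Credit: $424,500 is at or above $378,500, so the credit is $0.
Small Business Credit: income exceeds $369,000 by $55,500, which is 14 full-or-partial $4,000 increments; reduction = 14 × $50 = $700, leaving $201.
First-Time Homebuyer Credit: $424,500 is below the $426,000 cutoff, so the full $1,175 applies.
Total: $0 + $201 + $1,175 = $1,376.

$1,376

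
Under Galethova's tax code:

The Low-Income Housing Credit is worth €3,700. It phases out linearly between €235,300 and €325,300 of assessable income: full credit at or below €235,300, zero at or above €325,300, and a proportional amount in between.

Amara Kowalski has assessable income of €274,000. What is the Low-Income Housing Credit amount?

Low-Income Housing Credit: €274,000 is €38,700 into a €90,000 phase-out range, leaving 51,300/90,000 of the credit: €3,700 × 51,300/90,000 = €2,109.

€2,109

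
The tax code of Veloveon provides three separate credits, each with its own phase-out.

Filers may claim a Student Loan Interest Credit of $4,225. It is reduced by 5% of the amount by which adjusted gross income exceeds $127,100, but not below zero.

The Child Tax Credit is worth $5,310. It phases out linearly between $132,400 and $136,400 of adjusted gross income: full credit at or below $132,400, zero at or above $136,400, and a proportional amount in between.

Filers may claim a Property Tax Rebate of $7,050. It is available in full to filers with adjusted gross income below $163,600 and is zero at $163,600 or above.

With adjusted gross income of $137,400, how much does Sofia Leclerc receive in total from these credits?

Student Loan Interest Credit: 5% of the $10,300 excess over $127,100 is $515; credit = $4,225 − $515 = $3,710.
Child Tax Credit: $137,400 is at or above $136,400, so the credit is $0.
Property Tax Rebate: $137,400 is below the $163,600 cutoff, so the full $7,050 applies.
Total: $3,710 + $0 + $7,050 = $10,760.

$10,760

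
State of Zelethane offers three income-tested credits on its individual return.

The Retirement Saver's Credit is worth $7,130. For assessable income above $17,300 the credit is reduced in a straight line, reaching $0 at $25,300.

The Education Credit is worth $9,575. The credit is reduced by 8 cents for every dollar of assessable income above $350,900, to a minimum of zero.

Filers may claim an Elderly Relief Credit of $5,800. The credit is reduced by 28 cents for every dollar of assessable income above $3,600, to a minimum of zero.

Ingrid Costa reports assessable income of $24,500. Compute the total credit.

Retirement Saver's Credit: $24,500 is $7,200 into a $8,000 phase-out range, leaving 800/8,000 of the credit: $7,130 × 800/8,000 = $713.
Education Credit: $24,500 is at or below the $350,900 threshold, so the full $9,575 applies.
Elderly Relief Credit: 28% of the $20,900 excess over $3,600 is $5,852 ≥ base, so the credit is $0.
Total: $713 + $9,575 + $0 = $10,288.

$10,288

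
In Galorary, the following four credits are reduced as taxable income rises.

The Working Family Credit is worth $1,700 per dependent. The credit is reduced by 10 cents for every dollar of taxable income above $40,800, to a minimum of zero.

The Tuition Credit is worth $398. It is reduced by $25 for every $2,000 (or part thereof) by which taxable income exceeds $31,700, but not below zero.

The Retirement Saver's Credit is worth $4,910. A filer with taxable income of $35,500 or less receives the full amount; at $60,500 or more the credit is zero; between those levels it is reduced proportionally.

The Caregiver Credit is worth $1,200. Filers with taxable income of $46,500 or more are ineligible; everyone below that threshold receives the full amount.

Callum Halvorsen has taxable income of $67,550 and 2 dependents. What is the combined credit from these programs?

Working Family Credit: base = 2 × $1,700 = $3,400. 10% of the $26,750 excess over $40,800 is $2,675; credit = $3,400 − $2,675 = $725.
Tuition Credit: income exceeds $31,700 by $35,850 → 18 increments × $25 = $450 ≥ base, so the credit is $0.
Retirement Saver's Credit: $67,550 is at or above $60,500, so the credit is $0.
Caregiver Credit: $67,550 meets or exceeds the $46,500 cutoff, so the credit is $0.
Total: $725 + $0 + $0 + $0 = $725.

$725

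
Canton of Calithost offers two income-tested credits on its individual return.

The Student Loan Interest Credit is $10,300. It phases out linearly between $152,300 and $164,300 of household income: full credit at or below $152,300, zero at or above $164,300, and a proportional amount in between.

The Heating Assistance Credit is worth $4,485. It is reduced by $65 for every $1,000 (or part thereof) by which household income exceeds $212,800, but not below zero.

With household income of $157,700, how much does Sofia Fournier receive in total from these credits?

$10,150

Student Loan Interest Credit: $157,700 is $5,400 into a $12,000 phase-out range, leaving 6,600/12,000 of the credit: $10,300 × 6,600/12,000 = $5,665.
Heating Assistance Credit: $157,700 is at or below the $212,800 threshold, so the full $4,485 applies.
Total: $5,665 + $4,485 = $10,150.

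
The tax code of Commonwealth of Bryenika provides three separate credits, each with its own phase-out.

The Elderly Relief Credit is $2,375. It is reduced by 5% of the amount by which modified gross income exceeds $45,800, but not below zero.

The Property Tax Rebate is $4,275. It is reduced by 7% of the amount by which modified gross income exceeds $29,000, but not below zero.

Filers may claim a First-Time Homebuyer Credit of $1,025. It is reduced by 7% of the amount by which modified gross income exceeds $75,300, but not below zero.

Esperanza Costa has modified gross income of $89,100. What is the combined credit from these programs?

Elderly Relief Credit: 5% of the $43,300 excess over $45,800 is $2,165; credit = $2,375 − $2,165 = $210.
Property Tax Rebate: 7% of the $60,100 excess over $29,000 is $4,207; credit = $4,275 − $4,207 = $68.
First-Time Homebuyer Credit: 7% of the $13,800 excess over $75,300 is $966; credit = $1,025 − $966 = $59.
Total: $210 + $68 + $59 = $337.

$337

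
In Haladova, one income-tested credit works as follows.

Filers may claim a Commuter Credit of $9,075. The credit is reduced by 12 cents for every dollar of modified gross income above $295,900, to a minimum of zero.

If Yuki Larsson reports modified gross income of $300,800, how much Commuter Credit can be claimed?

$8,487

Commuter Credit: 12% of the $4,900 excess over $295,900 is $588; credit = $9,075 − $588 = $8,487.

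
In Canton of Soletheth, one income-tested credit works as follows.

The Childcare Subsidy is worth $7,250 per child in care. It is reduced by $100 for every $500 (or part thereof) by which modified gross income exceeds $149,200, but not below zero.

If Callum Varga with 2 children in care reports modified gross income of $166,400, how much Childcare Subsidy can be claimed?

$11,000

Childcare Subsidy: base = 2 × $7,250 = $14,500. income exceeds $149,200 by $17,200, which is 35 full-or-partial $500 increments; reduction = 35 × $100 = $3,500, leaving $11,000.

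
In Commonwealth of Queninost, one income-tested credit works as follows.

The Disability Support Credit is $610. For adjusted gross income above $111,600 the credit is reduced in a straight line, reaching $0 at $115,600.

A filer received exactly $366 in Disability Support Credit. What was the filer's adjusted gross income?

$113,200

$366 is 366/610 of the full $610, so 244/610 of the $4,000 range has been used: income = $111,600 + $4,000 × 244/610 = $113,200.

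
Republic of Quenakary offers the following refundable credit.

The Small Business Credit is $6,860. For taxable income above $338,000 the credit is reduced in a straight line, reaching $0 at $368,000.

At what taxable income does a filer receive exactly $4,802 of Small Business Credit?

$347,000

$4,802 is 4,802/6,860 of the full $6,860, so 2,058/6,860 of the $30,000 range has been used: income = $338,000 + $30,000 × 2,058/6,860 = $347,000.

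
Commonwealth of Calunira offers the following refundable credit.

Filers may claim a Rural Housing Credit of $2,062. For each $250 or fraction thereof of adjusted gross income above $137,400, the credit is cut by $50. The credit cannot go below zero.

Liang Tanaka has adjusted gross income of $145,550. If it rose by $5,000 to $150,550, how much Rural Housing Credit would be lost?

At $145,550 — income exceeds $137,400 by $8,150, which is 33 full-or-partial $250 increments; reduction = 33 × $50 = $1,650, leaving $412.
At $150,550 — income exceeds $137,400 by $13,150 → 53 increments × $50 = $2,650 ≥ base, so the credit is $0.
Lost: $412 − $0 = $412.

$412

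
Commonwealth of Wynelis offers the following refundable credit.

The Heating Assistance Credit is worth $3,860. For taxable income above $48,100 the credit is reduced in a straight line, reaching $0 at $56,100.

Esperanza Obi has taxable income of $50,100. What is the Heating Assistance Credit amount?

$2,895

Heating Assistance Credit: $50,100 is $2,000 into a $8,000 phase-out range, leaving 6,000/8,000 of the credit: $3,860 × 6,000/8,000 = $2,895.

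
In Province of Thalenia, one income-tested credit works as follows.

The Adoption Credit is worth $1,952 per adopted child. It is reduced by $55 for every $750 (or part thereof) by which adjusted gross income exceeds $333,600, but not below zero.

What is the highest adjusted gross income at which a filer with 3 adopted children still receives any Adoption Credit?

$413,100

Full credit = 3 × $1,952 = $5,856.
After 106 increments the reduction is 106 × $55 = $5,830, leaving $26; one more increment wipes it out. Increment 106 ends at excess 106 × $750 = $79,500, so the highest qualifying income is $333,600 + $79,500 = $413,100.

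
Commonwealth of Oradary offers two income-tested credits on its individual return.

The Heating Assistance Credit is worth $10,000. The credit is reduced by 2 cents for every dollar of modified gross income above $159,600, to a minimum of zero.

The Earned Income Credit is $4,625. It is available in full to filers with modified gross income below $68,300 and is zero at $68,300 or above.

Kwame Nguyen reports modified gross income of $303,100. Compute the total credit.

$7,130

Heating Assistance Credit: 2% of the $143,500 excess over $159,600 is $2,870; credit = $10,000 − $2,870 = $7,130.
Earned Income Credit: $303,100 meets or exceeds the $68,300 cutoff, so the credit is $0.
Total: $7,130 + $0 = $7,130.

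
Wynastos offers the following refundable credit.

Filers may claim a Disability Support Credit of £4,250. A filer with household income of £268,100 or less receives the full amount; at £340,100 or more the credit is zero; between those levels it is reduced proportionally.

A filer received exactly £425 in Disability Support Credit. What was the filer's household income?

£332,900

£425 is 425/4,250 of the full £4,250, so 3,825/4,250 of the £72,000 range has been used: income = £268,100 + £72,000 × 3,825/4,250 = £332,900.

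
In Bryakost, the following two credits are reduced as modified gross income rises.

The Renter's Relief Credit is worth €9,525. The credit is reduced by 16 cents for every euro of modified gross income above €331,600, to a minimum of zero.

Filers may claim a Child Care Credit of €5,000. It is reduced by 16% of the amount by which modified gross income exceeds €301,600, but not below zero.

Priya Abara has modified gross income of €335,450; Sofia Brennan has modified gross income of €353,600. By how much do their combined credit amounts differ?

€2,904

Priya (€335,450): Renter's Relief Credit: 16% of the €3,850 excess over €331,600 is €616; credit = €9,525 − €616 = €8,909. Child Care Credit: 16% of the €33,850 excess over €301,600 is €5,416 ≥ base, so the credit is €0. total €8,909 + €0 = €8,909
Sofia (€353,600): Renter's Relief Credit: 16% of the €22,000 excess over €331,600 is €3,520; credit = €9,525 − €3,520 = €6,005. Child Care Credit: 16% of the €52,000 excess over €301,600 is €8,320 ≥ base, so the credit is €0. total €6,005 + €0 = €6,005
Difference: |€8,909 − €6,005| = €2,904.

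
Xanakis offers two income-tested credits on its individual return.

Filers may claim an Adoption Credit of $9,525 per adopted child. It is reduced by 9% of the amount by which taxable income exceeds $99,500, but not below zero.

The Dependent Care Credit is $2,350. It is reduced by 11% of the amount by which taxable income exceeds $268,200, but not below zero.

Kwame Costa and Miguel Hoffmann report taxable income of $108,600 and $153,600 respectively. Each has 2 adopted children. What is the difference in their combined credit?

Kwame ($108,600): Adoption Credit: base = 2 × $9,525 = $19,050. 9% of the $9,100 excess over $99,500 is $819; credit = $19,050 − $819 = $18,231. Dependent Care Credit: $108,600 is at or below the $268,200 threshold, so the full $2,350 applies. total $18,231 + $2,350 = $20,581
Miguel ($153,600): Adoption Credit: base = 2 × $9,525 = $19,050. 9% of the $54,100 excess over $99,500 is $4,869; credit = $19,050 − $4,869 = $14,181. Dependent Care Credit: $153,600 is at or below the $268,200 threshold, so the full $2,350 applies. total $14,181 + $2,350 = $16,531
Difference: |$20,581 − $16,531| = $4,050.

$4,050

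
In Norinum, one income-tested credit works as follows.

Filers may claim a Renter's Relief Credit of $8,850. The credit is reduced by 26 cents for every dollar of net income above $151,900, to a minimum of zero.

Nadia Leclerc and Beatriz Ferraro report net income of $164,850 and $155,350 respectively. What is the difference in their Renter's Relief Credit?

Nadia ($164,850): Renter's Relief Credit: 26% of the $12,950 excess over $151,900 is $3,367; credit = $8,850 − $3,367 = $5,483.
Beatriz ($155,350): Renter's Relief Credit: 26% of the $3,450 excess over $151,900 is $897; credit = $8,850 − $897 = $7,953.
Difference: |$5,483 − $7,953| = $2,470.

$2,470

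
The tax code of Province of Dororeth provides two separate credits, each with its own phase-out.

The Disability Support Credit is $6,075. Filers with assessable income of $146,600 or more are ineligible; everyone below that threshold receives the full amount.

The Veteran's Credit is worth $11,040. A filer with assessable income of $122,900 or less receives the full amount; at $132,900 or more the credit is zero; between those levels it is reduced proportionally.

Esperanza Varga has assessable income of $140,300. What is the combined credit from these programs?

Disability Support Credit: $140,300 is below the $146,600 cutoff, so the full $6,075 applies.
Veteran's Credit: $140,300 is at or above $132,900, so the credit is $0.
Total: $6,075 + $0 = $6,075.

$6,075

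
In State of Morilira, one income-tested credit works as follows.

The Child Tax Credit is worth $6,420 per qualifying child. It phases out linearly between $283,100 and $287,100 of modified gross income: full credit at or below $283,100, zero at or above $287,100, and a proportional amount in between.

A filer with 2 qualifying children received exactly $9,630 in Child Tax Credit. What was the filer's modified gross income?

Full credit = 2 × $6,420 = $12,840.
$9,630 is 9,630/12,840 of the full $12,840, so 3,210/12,840 of the $4,000 range has been used: income = $283,100 + $4,000 × 3,210/12,840 = $284,100.

$284,100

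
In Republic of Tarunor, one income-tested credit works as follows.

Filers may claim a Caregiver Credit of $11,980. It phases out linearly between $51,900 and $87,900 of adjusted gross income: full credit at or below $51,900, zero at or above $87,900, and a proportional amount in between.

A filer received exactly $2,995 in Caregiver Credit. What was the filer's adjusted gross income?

$78,900

$2,995 is 2,995/11,980 of the full $11,980, so 8,985/11,980 of the $36,000 range has been used: income = $51,900 + $36,000 × 8,985/11,980 = $78,900.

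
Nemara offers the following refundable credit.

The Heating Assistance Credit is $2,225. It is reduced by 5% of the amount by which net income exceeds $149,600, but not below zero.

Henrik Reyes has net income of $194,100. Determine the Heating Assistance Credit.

$0

Heating Assistance Credit: 5% of the $44,500 excess over $149,600 is $2,225 ≥ base, so the credit is $0.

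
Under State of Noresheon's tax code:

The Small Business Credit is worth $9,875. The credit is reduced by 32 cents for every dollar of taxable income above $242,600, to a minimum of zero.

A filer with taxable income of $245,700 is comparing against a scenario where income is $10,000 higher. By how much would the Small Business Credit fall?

At $245,700 — 32% of the $3,100 excess over $242,600 is $992; credit = $9,875 − $992 = $8,883.
At $255,700 — 32% of the $13,100 excess over $242,600 is $4,192; credit = $9,875 − $4,192 = $5,683.
Lost: $8,883 − $5,683 = $3,200.

$3,200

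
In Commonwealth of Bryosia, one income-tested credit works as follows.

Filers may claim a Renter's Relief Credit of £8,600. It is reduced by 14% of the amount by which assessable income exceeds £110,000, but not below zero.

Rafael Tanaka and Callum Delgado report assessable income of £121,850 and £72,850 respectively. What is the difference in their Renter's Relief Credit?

Rafael (£121,850): Renter's Relief Credit: 14% of the £11,850 excess over £110,000 is £1,659; credit = £8,600 − £1,659 = £6,941.
Callum (£72,850): Renter's Relief Credit: £72,850 is at or below the £110,000 threshold, so the full £8,600 applies.
Difference: |£6,941 − £8,600| = £1,659.

£1,659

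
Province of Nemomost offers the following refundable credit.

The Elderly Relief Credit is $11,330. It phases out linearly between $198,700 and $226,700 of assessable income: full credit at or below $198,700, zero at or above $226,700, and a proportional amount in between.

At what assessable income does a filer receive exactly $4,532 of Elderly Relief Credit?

$215,500

$4,532 is 4,532/11,330 of the full $11,330, so 6,798/11,330 of the $28,000 range has been used: income = $198,700 + $28,000 × 6,798/11,330 = $215,500.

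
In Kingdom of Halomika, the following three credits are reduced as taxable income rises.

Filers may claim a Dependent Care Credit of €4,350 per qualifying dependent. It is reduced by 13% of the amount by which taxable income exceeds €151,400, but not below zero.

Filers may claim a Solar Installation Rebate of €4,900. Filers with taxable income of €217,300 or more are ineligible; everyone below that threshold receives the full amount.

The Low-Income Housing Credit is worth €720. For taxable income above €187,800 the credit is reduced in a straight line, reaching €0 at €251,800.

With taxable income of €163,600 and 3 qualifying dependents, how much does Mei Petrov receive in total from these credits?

€17,084

Dependent Care Credit: base = 3 × €4,350 = €13,050. 13% of the €12,200 excess over €151,400 is €1,586; credit = €13,050 − €1,586 = €11,464.
Solar Installation Rebate: €163,600 is below the €217,300 cutoff, so the full €4,900 applies.
Low-Income Housing Credit: €163,600 is at or below the €187,800 threshold, so the full €720 applies.
Total: €11,464 + €4,900 + €720 = €17,084.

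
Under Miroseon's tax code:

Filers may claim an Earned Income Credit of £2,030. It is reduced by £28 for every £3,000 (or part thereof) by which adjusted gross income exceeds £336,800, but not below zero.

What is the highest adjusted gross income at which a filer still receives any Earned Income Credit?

£552,800

After 72 increments the reduction is 72 × £28 = £2,016, leaving £14; one more increment wipes it out. Increment 72 ends at excess 72 × £3,000 = £216,000, so the highest qualifying income is £336,800 + £216,000 = £552,800.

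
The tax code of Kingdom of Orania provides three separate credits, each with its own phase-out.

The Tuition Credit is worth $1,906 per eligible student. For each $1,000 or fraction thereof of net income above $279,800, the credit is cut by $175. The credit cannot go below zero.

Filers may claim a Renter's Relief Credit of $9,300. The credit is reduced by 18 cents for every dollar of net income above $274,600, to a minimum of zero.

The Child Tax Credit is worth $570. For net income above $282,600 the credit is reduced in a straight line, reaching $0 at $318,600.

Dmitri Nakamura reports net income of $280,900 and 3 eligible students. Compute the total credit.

$14,104

Tuition Credit: base = 3 × $1,906 = $5,718. income exceeds $279,800 by $1,100, which is 2 full-or-partial $1,000 increments; reduction = 2 × $175 = $350, leaving $5,368.
Renter's Relief Credit: 18% of the $6,300 excess over $274,600 is $1,134; credit = $9,300 − $1,134 = $8,166.
Child Tax Credit: $280,900 is at or below the $282,600 threshold, so the full $570 applies.
Total: $5,368 + $8,166 + $570 = $14,104.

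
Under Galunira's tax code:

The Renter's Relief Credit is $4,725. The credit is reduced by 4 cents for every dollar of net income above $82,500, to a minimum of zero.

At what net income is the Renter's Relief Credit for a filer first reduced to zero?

$200,625

The credit falls by 4% of each dollar above $82,500, so it reaches zero when the excess is $4,725 / 4% = $118,125: income = $82,500 + $118,125 = $200,625.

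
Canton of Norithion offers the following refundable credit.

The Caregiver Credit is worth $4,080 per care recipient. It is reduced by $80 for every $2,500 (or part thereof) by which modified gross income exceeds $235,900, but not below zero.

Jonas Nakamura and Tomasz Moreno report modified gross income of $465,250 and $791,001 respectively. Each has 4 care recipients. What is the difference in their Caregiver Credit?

Jonas ($465,250): Caregiver Credit: base = 4 × $4,080 = $16,320. income exceeds $235,900 by $229,350, which is 92 full-or-partial $2,500 increments; reduction = 92 × $80 = $7,360, leaving $8,960.
Tomasz ($791,001): Caregiver Credit: base = 4 × $4,080 = $16,320. income exceeds $235,900 by $555,101 → 223 increments × $80 = $17,840 ≥ base, so the credit is $0.
Difference: |$8,960 − $0| = $8,960.

$8,960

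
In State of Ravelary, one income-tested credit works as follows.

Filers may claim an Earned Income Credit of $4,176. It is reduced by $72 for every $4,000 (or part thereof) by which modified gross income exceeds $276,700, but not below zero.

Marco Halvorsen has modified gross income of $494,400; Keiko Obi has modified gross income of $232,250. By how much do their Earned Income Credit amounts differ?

$3,960

Marco ($494,400): Earned Income Credit: income exceeds $276,700 by $217,700, which is 55 full-or-partial $4,000 increments; reduction = 55 × $72 = $3,960, leaving $216.
Keiko ($232,250): Earned Income Credit: $232,250 is at or below the $276,700 threshold, so the full $4,176 applies.
Difference: |$216 − $4,176| = $3,960.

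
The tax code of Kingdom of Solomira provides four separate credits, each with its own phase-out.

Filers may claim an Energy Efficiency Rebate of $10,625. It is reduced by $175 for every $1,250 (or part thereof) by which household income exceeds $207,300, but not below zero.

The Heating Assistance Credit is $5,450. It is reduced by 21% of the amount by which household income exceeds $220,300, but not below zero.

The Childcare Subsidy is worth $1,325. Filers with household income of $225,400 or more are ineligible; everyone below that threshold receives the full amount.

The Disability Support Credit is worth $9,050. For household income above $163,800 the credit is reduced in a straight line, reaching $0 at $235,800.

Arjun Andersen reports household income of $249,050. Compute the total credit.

$4,675

Energy Efficiency Rebate: income exceeds $207,300 by $41,750, which is 34 full-or-partial $1,250 increments; reduction = 34 × $175 = $5,950, leaving $4,675.
Heating Assistance Credit: 21% of the $28,750 excess over $220,300 is $6,037.50 ≥ base, so the credit is $0.
Childcare Subsidy: $249,050 meets or exceeds the $225,400 cutoff, so the credit is $0.
Disability Support Credit: $249,050 is at or above $235,800, so the credit is $0.
Total: $4,675 + $0 + $0 + $0 = $4,675.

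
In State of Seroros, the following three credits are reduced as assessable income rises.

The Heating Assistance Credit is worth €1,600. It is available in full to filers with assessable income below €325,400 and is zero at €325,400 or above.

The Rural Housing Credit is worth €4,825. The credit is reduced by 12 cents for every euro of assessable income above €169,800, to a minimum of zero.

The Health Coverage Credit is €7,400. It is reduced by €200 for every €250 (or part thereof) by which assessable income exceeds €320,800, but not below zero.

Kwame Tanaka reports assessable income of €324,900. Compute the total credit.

Heating Assistance Credit: €324,900 is below the €325,400 cutoff, so the full €1,600 applies.
Rural Housing Credit: 12% of the €155,100 excess over €169,800 is €18,612 ≥ base, so the credit is €0.
Health Coverage Credit: income exceeds €320,800 by €4,100, which is 17 full-or-partial €250 increments; reduction = 17 × €200 = €3,400, leaving €4,000.
Total: €1,600 + €0 + €4,000 = €5,600.

€5,600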